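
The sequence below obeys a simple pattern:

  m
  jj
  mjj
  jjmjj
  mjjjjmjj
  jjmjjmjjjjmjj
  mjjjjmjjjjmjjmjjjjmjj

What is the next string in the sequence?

Each term (from the third on) is the two preceding terms concatenated in order: term 3 = m·jj = mjj.
Continuing: jjmjjmjjjjmjj · mjjjjmjjjjmjjmjjjjmjj gives term 8.

jjmjjmjjjjmjjmjjjjmjjjjmjjmjjjjmjj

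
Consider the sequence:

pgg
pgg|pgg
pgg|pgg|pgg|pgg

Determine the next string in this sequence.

pgg|pgg|pgg|pgg|pgg|pgg|pgg|pgg

s(k+1) = s(k)·|·s(k) — each term doubles the last with '|' between the halves.
So the next term is two copies of pgg|pgg|pgg|pgg with '|' between the halves.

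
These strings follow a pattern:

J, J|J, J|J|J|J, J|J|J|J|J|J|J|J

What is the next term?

J|J|J|J|J|J|J|J|J|J|J|J|J|J|J|J

Every step duplicates the string with '|' between the halves.
One more doubling of J|J|J|J|J|J|J|J gives the answer.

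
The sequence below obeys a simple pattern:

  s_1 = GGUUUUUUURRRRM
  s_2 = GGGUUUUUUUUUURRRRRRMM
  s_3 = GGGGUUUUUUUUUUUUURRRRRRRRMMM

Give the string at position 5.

GGGGGGUUUUUUUUUUUUUUUUUUURRRRRRRRRRRRMMMMM

Term n consists of n G's, followed by 3n+1 U's, followed by 2n R's, followed by n-1 M's, where the shown terms are n = 2, 3, 4.
At n = 6 the blocks have lengths 6, 19, 12, 5.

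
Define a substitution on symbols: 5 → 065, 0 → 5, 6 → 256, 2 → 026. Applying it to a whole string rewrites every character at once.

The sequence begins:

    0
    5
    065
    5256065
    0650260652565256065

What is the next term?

5256065502625652560650260652560650260652565256065

φ(0650260652565256065) expands symbol-by-symbol to 5 256 065 5 026 256 5 256 065 026 065 256 065 026 065 256 5 256 065; joining the 19 pieces gives the next term.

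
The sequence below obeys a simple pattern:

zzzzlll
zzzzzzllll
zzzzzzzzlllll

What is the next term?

Term n consists of 2n z's, followed by n+1 l's, where the shown terms are n = 2, 3, 4.
At n = 5 the blocks have lengths 10, 6.

zzzzzzzzzzllllll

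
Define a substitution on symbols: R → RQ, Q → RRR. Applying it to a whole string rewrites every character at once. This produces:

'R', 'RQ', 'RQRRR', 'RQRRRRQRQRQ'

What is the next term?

Rewriting each symbol of RQRRRRQRQRQ: R→RQ, Q→RRR, R→RQ, R→RQ, R→RQ, R→RQ, Q→RRR, R→RQ, Q→RRR, R→RQ, Q→RRR, which concatenates to RQ RRR RQ RQ RQ RQ RRR RQ RRR RQ RRR.

RQRRRRQRQRQRQRRRRQRRRRQRRR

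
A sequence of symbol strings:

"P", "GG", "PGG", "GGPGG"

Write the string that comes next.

Each term (from the third on) is the two preceding terms concatenated in order: term 3 = P·GG = PGG.
So term 5 is PGG·GGPGG.

PGGGGPGG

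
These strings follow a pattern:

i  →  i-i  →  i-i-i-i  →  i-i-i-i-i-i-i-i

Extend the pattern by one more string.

s(k+1) = s(k)·-·s(k) — each term doubles the last with '-' between the halves.
Doubling i-i-i-i-i-i-i-i with '-' between the halves:

i-i-i-i-i-i-i-i-i-i-i-i-i-i-i-i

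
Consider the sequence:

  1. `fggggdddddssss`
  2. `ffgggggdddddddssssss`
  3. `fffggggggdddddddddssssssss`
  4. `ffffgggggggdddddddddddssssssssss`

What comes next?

Each string has the form f^{n-1} g^{n+2} d^{2n+1} s^{2n}, where the shown terms are n = 2, 3, 4, 5.
Setting n = 6 gives 5, 8, 13, 12 characters in each block.

fffffggggggggdddddddddddddssssssssssss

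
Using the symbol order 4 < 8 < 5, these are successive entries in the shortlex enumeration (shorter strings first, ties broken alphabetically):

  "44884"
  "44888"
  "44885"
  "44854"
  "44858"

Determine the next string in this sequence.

Treat 44858 as a base-3 numeral over the given alphabet and add one, carrying through any trailing 5's.

44855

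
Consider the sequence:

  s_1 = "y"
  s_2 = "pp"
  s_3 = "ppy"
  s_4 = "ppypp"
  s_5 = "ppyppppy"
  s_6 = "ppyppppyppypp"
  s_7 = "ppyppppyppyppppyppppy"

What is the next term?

This is a Fibonacci-style word recurrence s(k) = s(k−1)·s(k−2): e.g. pp·y = ppy.
The next term joins ppyppppyppyppppyppppy and ppyppppyppypp.

ppyppppyppyppppyppppyppyppppyppypp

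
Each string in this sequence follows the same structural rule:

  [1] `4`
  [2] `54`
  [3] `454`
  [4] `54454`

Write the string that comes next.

Each term (from the third on) is the two preceding terms concatenated in order: term 3 = 4·54 = 454.
So term 5 is 454·54454.

45454454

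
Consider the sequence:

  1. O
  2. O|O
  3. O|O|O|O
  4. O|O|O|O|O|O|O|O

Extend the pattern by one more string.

Every step duplicates the string with '|' between the halves.
One more doubling of O|O|O|O|O|O|O|O gives the answer.

O|O|O|O|O|O|O|O|O|O|O|O|O|O|O|O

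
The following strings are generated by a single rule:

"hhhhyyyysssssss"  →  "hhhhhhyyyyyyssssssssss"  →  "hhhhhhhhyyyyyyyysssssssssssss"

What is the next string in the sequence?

hhhhhhhhhhyyyyyyyyyyssssssssssssssss

Term n consists of 2n h's, followed by 2n y's, followed by 3n+1 s's, where the shown terms are n = 2, 3, 4.
For the next term, n = 5, so the run lengths are 10, 10, 16.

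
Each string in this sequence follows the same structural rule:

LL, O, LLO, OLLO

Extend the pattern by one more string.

LLOOLLO

From term 3 onward, concatenate the second-to-last term with the last: LL·O = LLO, O·LLO = OLLO, …
Continuing: LLO · OLLO gives term 5.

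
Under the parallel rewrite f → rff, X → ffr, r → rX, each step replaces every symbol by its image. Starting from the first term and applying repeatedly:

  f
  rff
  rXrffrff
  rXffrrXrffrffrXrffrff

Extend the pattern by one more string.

rXffrrffrffrXrXffrrXrffrffrXrffrffrXffrrXrffrffrXrffrff

Applying the rule to each of the 21 symbols of rXffrrXrffrffrXrffrff gives the pieces rX ffr rff rff rX rX ffr rX rff rff rX rff rff rX ffr rX rff rff rX rff rff, which concatenate to the answer.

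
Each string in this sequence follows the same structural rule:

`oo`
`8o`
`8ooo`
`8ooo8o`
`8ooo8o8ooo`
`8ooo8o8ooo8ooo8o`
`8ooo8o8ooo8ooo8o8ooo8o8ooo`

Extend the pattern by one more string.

8ooo8o8ooo8ooo8o8ooo8o8ooo8ooo8o8ooo8ooo8o

From term 3 onward, concatenate the last term with the second-to-last: 8o·oo = 8ooo, 8ooo·8o = 8ooo8o, …
Continuing: 8ooo8o8ooo8ooo8o8ooo8o8ooo · 8ooo8o8ooo8ooo8o gives term 8.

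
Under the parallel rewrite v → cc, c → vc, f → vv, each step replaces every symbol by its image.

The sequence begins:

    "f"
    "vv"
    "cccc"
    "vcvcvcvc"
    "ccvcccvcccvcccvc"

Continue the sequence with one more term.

Rewriting the 16 symbols of ccvcccvcccvcccvc one by one yields vc vc cc vc vc vc cc vc vc vc cc vc vc vc cc vc; concatenated:

vcvcccvcvcvcccvcvcvcccvcvcvcccvc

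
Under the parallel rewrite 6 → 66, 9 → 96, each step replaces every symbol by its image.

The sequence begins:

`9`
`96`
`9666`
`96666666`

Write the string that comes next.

9666666666666666

Expanding 96666666: 9→96, 6→66, 6→66, 6→66, 6→66, 6→66, 6→66, 6→66. Concatenated: 96 66 66 66 66 66 66 66.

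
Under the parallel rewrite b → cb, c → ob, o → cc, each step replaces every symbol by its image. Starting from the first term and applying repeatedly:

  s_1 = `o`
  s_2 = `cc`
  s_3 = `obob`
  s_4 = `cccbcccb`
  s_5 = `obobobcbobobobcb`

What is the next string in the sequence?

Replace each of the 16 characters of obobobcbobobobcb in place — cc cb cc cb cc cb ob cb cc cb cc cb cc cb ob cb — and concatenate.

cccbcccbcccbobcbcccbcccbcccbobcb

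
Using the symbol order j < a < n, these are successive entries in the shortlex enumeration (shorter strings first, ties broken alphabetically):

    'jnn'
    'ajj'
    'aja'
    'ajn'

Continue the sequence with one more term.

Find the rightmost character of ajn below n, bump it to the next letter, and reset everything to its right to j.

aaj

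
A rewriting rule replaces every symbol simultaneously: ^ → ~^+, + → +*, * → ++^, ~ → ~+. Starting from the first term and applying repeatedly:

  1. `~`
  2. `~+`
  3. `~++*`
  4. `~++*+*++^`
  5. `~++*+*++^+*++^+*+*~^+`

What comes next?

φ(~++*+*++^+*++^+*+*~^+) expands symbol-by-symbol to ~+ +* +* ++^ +* ++^ +* +* ~^+ +* ++^ +* +* ~^+ +* ++^ +* ++^ ~+ ~^+ +*; joining the 21 pieces gives the next term.

~++*+*++^+*++^+*+*~^++*++^+*+*~^++*++^+*++^~+~^++*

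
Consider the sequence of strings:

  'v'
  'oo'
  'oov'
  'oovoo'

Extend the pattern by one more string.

Each term (from the third on) is the previous term followed by the one before it: term 3 = oo·v = oov.
The next term joins oovoo and oov.

oovoooov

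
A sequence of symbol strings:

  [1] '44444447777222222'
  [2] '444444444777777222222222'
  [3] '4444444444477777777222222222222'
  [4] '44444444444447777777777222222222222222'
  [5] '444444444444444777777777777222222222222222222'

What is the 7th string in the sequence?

44444444444444444447777777777777777222222222222222222222222

The n-th term is 2n+3 4's then 2n 7's then 3n 2's, where the shown terms are n = 2, 3, 4, 5, 6.
Setting n = 8 gives 19, 16, 24 characters in each block.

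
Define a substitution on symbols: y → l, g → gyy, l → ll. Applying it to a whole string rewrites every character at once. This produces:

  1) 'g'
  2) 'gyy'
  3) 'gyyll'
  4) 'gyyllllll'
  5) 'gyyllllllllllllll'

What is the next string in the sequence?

Rewriting the 17 symbols of gyyllllllllllllll one by one yields gyy l l ll ll ll ll ll ll ll ll ll ll ll ll ll ll; concatenated:

gyyllllllllllllllllllllllllllllll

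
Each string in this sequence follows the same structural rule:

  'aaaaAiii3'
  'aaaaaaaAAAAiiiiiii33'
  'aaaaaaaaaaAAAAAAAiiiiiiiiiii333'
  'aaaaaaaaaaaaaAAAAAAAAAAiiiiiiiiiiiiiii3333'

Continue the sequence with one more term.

The n-th term is 3n+1 a's then 3n-2 A's then 4n-1 i's then n 3's (n = 1, 2, …).
At n = 5 the blocks have lengths 16, 13, 19, 5.

aaaaaaaaaaaaaaaaAAAAAAAAAAAAAiiiiiiiiiiiiiiiiiii33333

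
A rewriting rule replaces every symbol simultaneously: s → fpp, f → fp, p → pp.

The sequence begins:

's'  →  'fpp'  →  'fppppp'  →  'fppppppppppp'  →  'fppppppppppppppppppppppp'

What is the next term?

Replace each of the 24 characters of fppppppppppppppppppppppp in place — fp pp pp pp pp pp pp pp pp pp pp pp pp pp pp pp pp pp pp pp pp pp pp pp — and concatenate.

fppppppppppppppppppppppppppppppppppppppppppppppp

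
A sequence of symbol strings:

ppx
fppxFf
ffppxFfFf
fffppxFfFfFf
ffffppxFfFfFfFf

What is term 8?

Each term wraps the previous one in f on the left and Ff on the right.
From ffffppxFfFfFfFf, 3 further steps: ffffppxFfFfFfFf → fffffppxFfFfFfFfFf → ffffffppxFfFfFfFfFfFf → (answer).

fffffffppxFfFfFfFfFfFfFf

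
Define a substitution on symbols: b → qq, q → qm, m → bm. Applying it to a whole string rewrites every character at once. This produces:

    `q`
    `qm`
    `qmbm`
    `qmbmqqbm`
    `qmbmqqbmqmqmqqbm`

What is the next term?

φ(qmbmqqbmqmqmqqbm) expands symbol-by-symbol to qm bm qq bm qm qm qq bm qm bm qm bm qm qm qq bm; joining the 16 pieces gives the next term.

qmbmqqbmqmqmqqbmqmbmqmbmqmqmqqbm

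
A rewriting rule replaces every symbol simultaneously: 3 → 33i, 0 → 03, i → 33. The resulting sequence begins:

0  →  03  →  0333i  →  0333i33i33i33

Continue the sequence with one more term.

0333i33i33i3333i33i3333i33i3333i33i

Applying the rule to each of the 13 symbols of 0333i33i33i33 gives the pieces 03 33i 33i 33i 33 33i 33i 33 33i 33i 33 33i 33i, which concatenate to the answer.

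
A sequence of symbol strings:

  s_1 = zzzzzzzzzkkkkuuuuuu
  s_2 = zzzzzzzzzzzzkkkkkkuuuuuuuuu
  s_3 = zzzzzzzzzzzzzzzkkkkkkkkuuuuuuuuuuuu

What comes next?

Each string has the form z^{3n+3} k^{2n} u^{3n}, where the shown terms are n = 2, 3, 4.
Setting n = 5 gives 18, 10, 15 characters in each block.

zzzzzzzzzzzzzzzzzzkkkkkkkkkkuuuuuuuuuuuuuuu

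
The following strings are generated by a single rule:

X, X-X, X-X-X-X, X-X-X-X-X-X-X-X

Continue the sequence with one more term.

Every step duplicates the string with '-' between the halves.
So the next term is two copies of X-X-X-X-X-X-X-X with '-' between the halves.

X-X-X-X-X-X-X-X-X-X-X-X-X-X-X-X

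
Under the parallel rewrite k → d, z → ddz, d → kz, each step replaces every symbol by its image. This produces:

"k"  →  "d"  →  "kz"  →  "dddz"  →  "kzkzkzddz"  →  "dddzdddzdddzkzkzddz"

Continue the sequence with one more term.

Rewriting the 19 symbols of dddzdddzdddzkzkzddz one by one yields kz kz kz ddz kz kz kz ddz kz kz kz ddz d ddz d ddz kz kz ddz; concatenated:

kzkzkzddzkzkzkzddzkzkzkzddzdddzdddzkzkzddz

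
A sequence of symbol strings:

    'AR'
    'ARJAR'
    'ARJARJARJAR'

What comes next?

ARJARJARJARJARJARJARJAR

Every step duplicates the string with 'J' between the halves.
One more doubling of ARJARJARJAR gives the answer.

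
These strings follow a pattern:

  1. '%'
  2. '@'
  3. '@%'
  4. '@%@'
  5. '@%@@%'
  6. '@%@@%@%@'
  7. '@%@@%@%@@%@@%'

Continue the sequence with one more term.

@%@@%@%@@%@@%@%@@%@%@

Each term (from the third on) is the previous term followed by the one before it: term 3 = @·% = @%.
Continuing: @%@@%@%@@%@@% · @%@@%@%@ gives term 8.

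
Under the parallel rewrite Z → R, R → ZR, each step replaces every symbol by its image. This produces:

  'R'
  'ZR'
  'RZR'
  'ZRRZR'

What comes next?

RZRZRRZR

Rewriting each symbol of ZRRZR: Z→R, R→ZR, R→ZR, Z→R, R→ZR, which concatenates to R ZR ZR R ZR.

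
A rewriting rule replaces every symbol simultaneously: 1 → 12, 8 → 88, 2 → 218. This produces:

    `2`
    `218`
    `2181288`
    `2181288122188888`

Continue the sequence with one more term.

Replace each of the 16 characters of 2181288122188888 in place — 218 12 88 12 218 88 88 12 218 218 12 88 88 88 88 88 — and concatenate.

218128812218888812218218128888888888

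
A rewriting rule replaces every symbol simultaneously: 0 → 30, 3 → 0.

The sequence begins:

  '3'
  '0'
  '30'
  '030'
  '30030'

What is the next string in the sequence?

Rewriting each symbol of 30030: 3→0, 0→30, 0→30, 3→0, 0→30, which concatenates to 0 30 30 0 30.

03030030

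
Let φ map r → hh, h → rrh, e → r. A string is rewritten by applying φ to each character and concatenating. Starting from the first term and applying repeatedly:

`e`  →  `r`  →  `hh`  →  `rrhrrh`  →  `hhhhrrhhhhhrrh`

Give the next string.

Applying the rule to each of the 14 symbols of hhhhrrhhhhhrrh gives the pieces rrh rrh rrh rrh hh hh rrh rrh rrh rrh rrh hh hh rrh, which concatenate to the answer.

rrhrrhrrhrrhhhhhrrhrrhrrhrrhrrhhhhhrrh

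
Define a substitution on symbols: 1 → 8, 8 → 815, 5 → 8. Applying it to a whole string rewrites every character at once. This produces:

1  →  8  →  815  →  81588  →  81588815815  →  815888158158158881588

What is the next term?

Replace each of the 21 characters of 815888158158158881588 in place — 815 8 8 815 815 815 8 8 815 8 8 815 8 8 815 815 815 8 8 815 815 — and concatenate.

8158881581581588815888158881581581588815815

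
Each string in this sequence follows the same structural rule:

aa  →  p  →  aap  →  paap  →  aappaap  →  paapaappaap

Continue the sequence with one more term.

aappaappaapaappaap

This is a Fibonacci-style word recurrence s(k) = s(k−2)·s(k−1): e.g. aa·p = aap.
So term 7 is aappaap·paapaappaap.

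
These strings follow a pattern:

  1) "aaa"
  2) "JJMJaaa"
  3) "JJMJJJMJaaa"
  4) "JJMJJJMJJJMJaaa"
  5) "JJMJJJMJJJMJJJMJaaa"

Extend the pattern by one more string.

The strings grow by a fixed prefix JJMJ each time.
Applying this once more to JJMJJJMJJJMJJJMJaaa:

JJMJJJMJJJMJJJMJJJMJaaa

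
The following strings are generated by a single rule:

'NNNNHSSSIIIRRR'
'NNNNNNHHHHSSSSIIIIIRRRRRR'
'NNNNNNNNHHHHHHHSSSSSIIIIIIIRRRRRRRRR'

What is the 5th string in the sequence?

NNNNNNNNNNNNHHHHHHHHHHHHHSSSSSSSIIIIIIIIIIIRRRRRRRRRRRRRRR

The n-th term is 2n+2 N's then 3n-2 H's then n+2 S's then 2n+1 I's then 3n R's (n = 1, 2, …).
Setting n = 5 gives 12, 13, 7, 11, 15 characters in each block.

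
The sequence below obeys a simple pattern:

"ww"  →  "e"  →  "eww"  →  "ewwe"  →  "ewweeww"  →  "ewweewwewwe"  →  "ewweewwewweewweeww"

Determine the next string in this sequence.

ewweewwewweewweewwewweewwewwe

This is a Fibonacci-style word recurrence s(k) = s(k−1)·s(k−2): e.g. e·ww = eww.
Continuing: ewweewwewweewweeww · ewweewwewwe gives term 8.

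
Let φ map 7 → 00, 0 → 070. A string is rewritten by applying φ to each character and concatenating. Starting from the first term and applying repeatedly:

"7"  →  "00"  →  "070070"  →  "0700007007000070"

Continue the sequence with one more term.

Rewriting the 16 symbols of 0700007007000070 one by one yields 070 00 070 070 070 070 00 070 070 00 070 070 070 070 00 070; concatenated:

07000070070070070000700700007007007007000070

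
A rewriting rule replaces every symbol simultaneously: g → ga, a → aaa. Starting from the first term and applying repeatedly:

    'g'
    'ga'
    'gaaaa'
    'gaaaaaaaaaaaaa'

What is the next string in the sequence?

φ(gaaaaaaaaaaaaa) expands symbol-by-symbol to ga aaa aaa aaa aaa aaa aaa aaa aaa aaa aaa aaa aaa aaa; joining the 14 pieces gives the next term.

gaaaaaaaaaaaaaaaaaaaaaaaaaaaaaaaaaaaaaaaa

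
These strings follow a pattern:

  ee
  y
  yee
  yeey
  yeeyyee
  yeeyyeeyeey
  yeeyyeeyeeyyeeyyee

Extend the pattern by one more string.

Each term (from the third on) is the previous term followed by the one before it: term 3 = y·ee = yee.
The next term joins yeeyyeeyeeyyeeyyee and yeeyyeeyeey.

yeeyyeeyeeyyeeyyeeyeeyyeeyeey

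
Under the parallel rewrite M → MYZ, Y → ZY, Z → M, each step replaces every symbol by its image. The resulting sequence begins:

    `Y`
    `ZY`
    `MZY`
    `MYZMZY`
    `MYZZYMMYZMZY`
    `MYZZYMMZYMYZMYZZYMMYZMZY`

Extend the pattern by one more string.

MYZZYMMZYMYZMYZMZYMYZZYMMYZZYMMZYMYZMYZZYMMYZMZY

Replace each of the 24 characters of MYZZYMMZYMYZMYZZYMMYZMZY in place — MYZ ZY M M ZY MYZ MYZ M ZY MYZ ZY M MYZ ZY M M ZY MYZ MYZ ZY M MYZ M ZY — and concatenate.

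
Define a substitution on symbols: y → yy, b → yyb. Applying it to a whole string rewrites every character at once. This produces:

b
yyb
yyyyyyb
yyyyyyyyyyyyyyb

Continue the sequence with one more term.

Rewriting the 15 symbols of yyyyyyyyyyyyyyb one by one yields yy yy yy yy yy yy yy yy yy yy yy yy yy yy yyb; concatenated:

yyyyyyyyyyyyyyyyyyyyyyyyyyyyyyb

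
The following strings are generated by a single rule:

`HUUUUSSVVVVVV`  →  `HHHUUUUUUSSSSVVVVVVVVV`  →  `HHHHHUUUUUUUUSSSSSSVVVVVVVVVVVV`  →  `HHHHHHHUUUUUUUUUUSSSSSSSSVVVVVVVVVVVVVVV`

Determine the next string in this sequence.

HHHHHHHHHUUUUUUUUUUUUSSSSSSSSSSVVVVVVVVVVVVVVVVVV

Reading off run lengths: H runs 1, 3, 5, 7; U runs 4, 6, 8, 10; S runs 2, 4, 6, 8; V runs 6, 9, 12, 15 — each is linear in n (n = 1, 2, …).
For the next term, n = 5, so the run lengths are 9, 12, 10, 18.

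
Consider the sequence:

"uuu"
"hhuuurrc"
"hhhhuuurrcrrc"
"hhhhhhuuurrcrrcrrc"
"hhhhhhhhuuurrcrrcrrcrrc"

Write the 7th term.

s(k+1) = hh·s(k)·rrc, so each term gains hh as a prefix and rrc as a suffix.
From hhhhhhhhuuurrcrrcrrcrrc, 2 further steps: hhhhhhhhuuurrcrrcrrcrrc → hhhhhhhhhhuuurrcrrcrrcrrcrrc → (answer).

hhhhhhhhhhhhuuurrcrrcrrcrrcrrcrrc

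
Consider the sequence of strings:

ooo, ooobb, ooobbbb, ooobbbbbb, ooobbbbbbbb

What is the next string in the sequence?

Every step adds bb to the end: s(k+1) = s(k)·bb.
Applying this once more to ooobbbbbbbb:

ooobbbbbbbbbb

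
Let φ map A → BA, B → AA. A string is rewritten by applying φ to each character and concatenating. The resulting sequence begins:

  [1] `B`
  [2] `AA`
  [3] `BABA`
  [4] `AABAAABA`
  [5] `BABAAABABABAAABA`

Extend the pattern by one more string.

Applying the rule to each of the 16 symbols of BABAAABABABAAABA gives the pieces AA BA AA BA BA BA AA BA AA BA AA BA BA BA AA BA, which concatenate to the answer.

AABAAABABABAAABAAABAAABABABAAABA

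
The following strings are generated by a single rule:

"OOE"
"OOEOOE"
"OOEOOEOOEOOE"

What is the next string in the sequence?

Each string is two copies of the previous one concatenated.
Doubling OOEOOEOOEOOE:

OOEOOEOOEOOEOOEOOEOOEOOE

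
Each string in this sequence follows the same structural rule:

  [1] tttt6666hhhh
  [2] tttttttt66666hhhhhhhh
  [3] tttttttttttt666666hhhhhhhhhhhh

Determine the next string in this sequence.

tttttttttttttttt6666666hhhhhhhhhhhhhhhh

Each string has the form t^{4n} 6^{n+3} h^{4n} (n = 1, 2, …).
Setting n = 4 gives 16, 7, 16 characters in each block.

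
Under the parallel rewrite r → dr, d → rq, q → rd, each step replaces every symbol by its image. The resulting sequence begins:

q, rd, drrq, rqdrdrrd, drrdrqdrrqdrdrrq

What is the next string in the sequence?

φ(drrdrqdrrqdrdrrq) expands symbol-by-symbol to rq dr dr rq dr rd rq dr dr rd rq dr rq dr dr rd; joining the 16 pieces gives the next term.

rqdrdrrqdrrdrqdrdrrdrqdrrqdrdrrd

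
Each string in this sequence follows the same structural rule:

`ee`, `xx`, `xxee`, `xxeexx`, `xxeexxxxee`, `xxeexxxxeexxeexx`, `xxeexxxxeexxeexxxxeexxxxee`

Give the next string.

xxeexxxxeexxeexxxxeexxxxeexxeexxxxeexxeexx

From term 3 onward, concatenate the last term with the second-to-last: xx·ee = xxee, xxee·xx = xxeexx, …
Continuing: xxeexxxxeexxeexxxxeexxxxee · xxeexxxxeexxeexx gives term 8.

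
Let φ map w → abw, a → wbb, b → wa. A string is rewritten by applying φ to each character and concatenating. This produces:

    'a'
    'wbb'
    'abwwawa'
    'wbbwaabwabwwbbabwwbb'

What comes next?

abwwawaabwwbbwbbwaabwwbbwaabwabwwawawbbwaabwabwwawa

Replace each of the 20 characters of wbbwaabwabwwbbabwwbb in place — abw wa wa abw wbb wbb wa abw wbb wa abw abw wa wa wbb wa abw abw wa wa — and concatenate.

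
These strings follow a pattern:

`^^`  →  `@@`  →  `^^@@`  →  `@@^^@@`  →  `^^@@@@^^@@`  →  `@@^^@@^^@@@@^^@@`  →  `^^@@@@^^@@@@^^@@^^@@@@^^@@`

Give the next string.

@@^^@@^^@@@@^^@@^^@@@@^^@@@@^^@@^^@@@@^^@@

This is a Fibonacci-style word recurrence s(k) = s(k−2)·s(k−1): e.g. ^^·@@ = ^^@@.
So term 8 is @@^^@@^^@@@@^^@@·^^@@@@^^@@@@^^@@^^@@@@^^@@.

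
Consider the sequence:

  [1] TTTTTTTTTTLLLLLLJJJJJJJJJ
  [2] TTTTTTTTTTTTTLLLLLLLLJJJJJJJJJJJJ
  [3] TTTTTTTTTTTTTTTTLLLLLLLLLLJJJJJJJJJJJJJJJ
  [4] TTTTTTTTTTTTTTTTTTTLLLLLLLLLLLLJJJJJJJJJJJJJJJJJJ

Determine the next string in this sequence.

Each string has the form T^{3n+1} L^{2n} J^{3n}, where the shown terms are n = 3, 4, 5, 6.
At n = 7 the blocks have lengths 22, 14, 21.

TTTTTTTTTTTTTTTTTTTTTTLLLLLLLLLLLLLLJJJJJJJJJJJJJJJJJJJJJ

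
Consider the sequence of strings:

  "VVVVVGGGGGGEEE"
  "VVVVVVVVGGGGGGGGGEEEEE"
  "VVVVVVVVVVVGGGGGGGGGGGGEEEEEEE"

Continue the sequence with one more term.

VVVVVVVVVVVVVVGGGGGGGGGGGGGGGEEEEEEEEE

Each string has the form V^{3n-1} G^{3n} E^{2n-1}, where the shown terms are n = 2, 3, 4.
At n = 5 the blocks have lengths 14, 15, 9.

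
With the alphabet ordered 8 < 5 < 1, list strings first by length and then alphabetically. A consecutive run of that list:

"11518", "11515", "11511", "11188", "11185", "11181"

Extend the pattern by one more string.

Find the rightmost character of 11181 below 1, bump it to the next letter, and reset everything to its right to 8.

11158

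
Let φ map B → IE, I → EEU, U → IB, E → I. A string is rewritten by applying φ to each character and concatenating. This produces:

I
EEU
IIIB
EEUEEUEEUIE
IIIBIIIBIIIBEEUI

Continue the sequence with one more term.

EEUEEUEEUIEEEUEEUEEUIEEEUEEUEEUIEIIIBEEU

Replace each of the 16 characters of IIIBIIIBIIIBEEUI in place — EEU EEU EEU IE EEU EEU EEU IE EEU EEU EEU IE I I IB EEU — and concatenate.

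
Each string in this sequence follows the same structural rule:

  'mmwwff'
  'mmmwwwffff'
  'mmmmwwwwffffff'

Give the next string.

mmmmmwwwwwffffffff

Term n consists of n+1 m's, followed by n+1 w's, followed by 2n f's (n = 1, 2, …).
For the next term, n = 4, so the run lengths are 5, 5, 8.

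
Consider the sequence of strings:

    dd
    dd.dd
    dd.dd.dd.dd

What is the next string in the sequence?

dd.dd.dd.dd.dd.dd.dd.dd

Every step duplicates the string with '.' between the halves.
So the next term is two copies of dd.dd.dd.dd with '.' between the halves.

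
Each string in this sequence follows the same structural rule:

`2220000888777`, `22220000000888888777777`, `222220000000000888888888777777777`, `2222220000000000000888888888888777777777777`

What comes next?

Term n consists of n+2 2's, followed by 3n+1 0's, followed by 3n 8's, followed by 3n 7's (n = 1, 2, …).
At n = 5 the blocks have lengths 7, 16, 15, 15.

22222220000000000000000888888888888888777777777777777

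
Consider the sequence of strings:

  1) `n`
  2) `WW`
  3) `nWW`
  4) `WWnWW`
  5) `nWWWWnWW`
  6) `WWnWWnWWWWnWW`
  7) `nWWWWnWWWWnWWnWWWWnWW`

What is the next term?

Each term (from the third on) is the two preceding terms concatenated in order: term 3 = n·WW = nWW.
Continuing: WWnWWnWWWWnWW · nWWWWnWWWWnWWnWWWWnWW gives term 8.

WWnWWnWWWWnWWnWWWWnWWWWnWWnWWWWnWW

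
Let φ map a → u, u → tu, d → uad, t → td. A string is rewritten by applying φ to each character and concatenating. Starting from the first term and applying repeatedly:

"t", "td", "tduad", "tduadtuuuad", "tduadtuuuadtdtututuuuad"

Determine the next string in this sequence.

φ(tduadtuuuadtdtututuuuad) expands symbol-by-symbol to td uad tu u uad td tu tu tu u uad td uad td tu td tu td tu tu tu u uad; joining the 23 pieces gives the next term.

tduadtuuuadtdtututuuuadtduadtdtutdtutdtututuuuad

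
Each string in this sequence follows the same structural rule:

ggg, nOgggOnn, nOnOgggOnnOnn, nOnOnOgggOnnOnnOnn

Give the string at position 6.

nOnOnOnOnOgggOnnOnnOnnOnnOnn

Each term wraps the previous one in nO on the left and Onn on the right.
From nOnOnOgggOnnOnnOnn, 2 further steps: nOnOnOgggOnnOnnOnn → nOnOnOnOgggOnnOnnOnnOnn → (answer).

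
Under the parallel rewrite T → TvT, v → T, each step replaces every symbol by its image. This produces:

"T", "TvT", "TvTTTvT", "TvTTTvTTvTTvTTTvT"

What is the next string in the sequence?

φ(TvTTTvTTvTTvTTTvT) expands symbol-by-symbol to TvT T TvT TvT TvT T TvT TvT T TvT TvT T TvT TvT TvT T TvT; joining the 17 pieces gives the next term.

TvTTTvTTvTTvTTTvTTvTTTvTTvTTTvTTvTTvTTTvT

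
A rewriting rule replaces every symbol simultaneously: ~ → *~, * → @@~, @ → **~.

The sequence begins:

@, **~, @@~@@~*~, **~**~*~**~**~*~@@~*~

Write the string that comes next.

Rewriting the 21 symbols of **~**~*~**~**~*~@@~*~ one by one yields @@~ @@~ *~ @@~ @@~ *~ @@~ *~ @@~ @@~ *~ @@~ @@~ *~ @@~ *~ **~ **~ *~ @@~ *~; concatenated:

@@~@@~*~@@~@@~*~@@~*~@@~@@~*~@@~@@~*~@@~*~**~**~*~@@~*~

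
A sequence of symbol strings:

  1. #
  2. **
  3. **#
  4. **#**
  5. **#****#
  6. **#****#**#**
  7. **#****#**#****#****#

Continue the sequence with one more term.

**#****#**#****#****#**#****#**#**

Each term (from the third on) is the previous term followed by the one before it: term 3 = **·# = **#.
So term 8 is **#****#**#****#****#·**#****#**#**.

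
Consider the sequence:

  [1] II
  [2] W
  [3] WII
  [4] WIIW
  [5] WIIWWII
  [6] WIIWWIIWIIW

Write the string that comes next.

Each term (from the third on) is the previous term followed by the one before it: term 3 = W·II = WII.
So term 7 is WIIWWIIWIIW·WIIWWII.

WIIWWIIWIIWWIIWWII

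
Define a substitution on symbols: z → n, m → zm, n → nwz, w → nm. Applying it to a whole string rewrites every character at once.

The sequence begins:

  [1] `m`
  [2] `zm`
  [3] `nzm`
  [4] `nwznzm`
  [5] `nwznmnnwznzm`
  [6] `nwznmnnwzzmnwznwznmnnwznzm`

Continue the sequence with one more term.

nwznmnnwzzmnwznwznmnnzmnwznmnnwznmnnwzzmnwznwznmnnwznzm

Replace each of the 26 characters of nwznmnnwzzmnwznwznmnnwznzm in place — nwz nm n nwz zm nwz nwz nm n n zm nwz nm n nwz nm n nwz zm nwz nwz nm n nwz n zm — and concatenate.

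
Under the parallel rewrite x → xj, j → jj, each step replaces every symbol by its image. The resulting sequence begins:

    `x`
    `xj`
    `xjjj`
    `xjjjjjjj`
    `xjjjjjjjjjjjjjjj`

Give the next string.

xjjjjjjjjjjjjjjjjjjjjjjjjjjjjjjj

Applying the rule to each of the 16 symbols of xjjjjjjjjjjjjjjj gives the pieces xj jj jj jj jj jj jj jj jj jj jj jj jj jj jj jj, which concatenate to the answer.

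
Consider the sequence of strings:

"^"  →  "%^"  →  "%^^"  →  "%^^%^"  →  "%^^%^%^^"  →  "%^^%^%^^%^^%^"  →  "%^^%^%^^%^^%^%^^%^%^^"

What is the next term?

From term 3 onward, concatenate the last term with the second-to-last: %^·^ = %^^, %^^·%^ = %^^%^, …
Continuing: %^^%^%^^%^^%^%^^%^%^^ · %^^%^%^^%^^%^ gives term 8.

%^^%^%^^%^^%^%^^%^%^^%^^%^%^^%^^%^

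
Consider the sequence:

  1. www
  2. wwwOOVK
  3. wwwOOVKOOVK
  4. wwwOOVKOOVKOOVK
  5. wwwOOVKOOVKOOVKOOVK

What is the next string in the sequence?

wwwOOVKOOVKOOVKOOVKOOVK

The strings grow by a fixed suffix OOVK each time.
So the next term is wwwOOVKOOVKOOVKOOVK·OOVK.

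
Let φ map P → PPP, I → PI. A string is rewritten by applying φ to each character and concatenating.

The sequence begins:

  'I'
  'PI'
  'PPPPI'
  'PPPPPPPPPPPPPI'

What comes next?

φ(PPPPPPPPPPPPPI) expands symbol-by-symbol to PPP PPP PPP PPP PPP PPP PPP PPP PPP PPP PPP PPP PPP PI; joining the 14 pieces gives the next term.

PPPPPPPPPPPPPPPPPPPPPPPPPPPPPPPPPPPPPPPPI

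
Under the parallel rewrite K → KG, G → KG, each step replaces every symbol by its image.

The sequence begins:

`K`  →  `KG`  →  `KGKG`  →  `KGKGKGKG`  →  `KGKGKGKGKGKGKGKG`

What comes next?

φ(KGKGKGKGKGKGKGKG) expands symbol-by-symbol to KG KG KG KG KG KG KG KG KG KG KG KG KG KG KG KG; joining the 16 pieces gives the next term.

KGKGKGKGKGKGKGKGKGKGKGKGKGKGKGKG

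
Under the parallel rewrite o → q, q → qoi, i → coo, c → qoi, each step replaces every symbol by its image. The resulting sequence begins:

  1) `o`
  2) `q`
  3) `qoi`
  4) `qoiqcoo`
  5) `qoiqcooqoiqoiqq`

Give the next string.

φ(qoiqcooqoiqoiqq) expands symbol-by-symbol to qoi q coo qoi qoi q q qoi q coo qoi q coo qoi qoi; joining the 15 pieces gives the next term.

qoiqcooqoiqoiqqqoiqcooqoiqcooqoiqoi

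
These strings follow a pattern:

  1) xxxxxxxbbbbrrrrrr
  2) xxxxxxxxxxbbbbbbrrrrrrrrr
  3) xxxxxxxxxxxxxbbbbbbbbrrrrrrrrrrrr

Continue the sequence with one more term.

xxxxxxxxxxxxxxxxbbbbbbbbbbrrrrrrrrrrrrrrr

Reading off run lengths: x runs 7, 10, 13; b runs 4, 6, 8; r runs 6, 9, 12 — each is linear in n, where the shown terms are n = 2, 3, 4.
At n = 5 the blocks have lengths 16, 10, 15.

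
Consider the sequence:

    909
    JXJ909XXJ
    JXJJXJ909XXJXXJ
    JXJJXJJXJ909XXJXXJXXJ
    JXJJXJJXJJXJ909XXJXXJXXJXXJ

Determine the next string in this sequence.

JXJJXJJXJJXJJXJ909XXJXXJXXJXXJXXJ

Each term wraps the previous one in JXJ on the left and XXJ on the right.
One more step from JXJJXJJXJJXJ909XXJXXJXXJXXJ gives the answer.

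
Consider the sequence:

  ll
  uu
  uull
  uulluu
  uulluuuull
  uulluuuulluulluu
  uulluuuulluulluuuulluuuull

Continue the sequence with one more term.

uulluuuulluulluuuulluuuulluulluuuulluulluu

This is a Fibonacci-style word recurrence s(k) = s(k−1)·s(k−2): e.g. uu·ll = uull.
Continuing: uulluuuulluulluuuulluuuull · uulluuuulluulluu gives term 8.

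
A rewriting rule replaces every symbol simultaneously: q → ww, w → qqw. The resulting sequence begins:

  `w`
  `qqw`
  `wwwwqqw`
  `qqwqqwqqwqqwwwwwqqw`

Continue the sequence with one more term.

wwwwqqwwwwwqqwwwwwqqwwwwwqqwqqwqqwqqwqqwwwwwqqw

φ(qqwqqwqqwqqwwwwwqqw) expands symbol-by-symbol to ww ww qqw ww ww qqw ww ww qqw ww ww qqw qqw qqw qqw qqw ww ww qqw; joining the 19 pieces gives the next term.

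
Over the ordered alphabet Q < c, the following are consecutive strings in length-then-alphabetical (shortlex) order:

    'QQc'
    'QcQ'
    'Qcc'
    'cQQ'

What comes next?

Find the rightmost character of cQQ below c, bump it to the next letter, and reset everything to its right to Q.

cQc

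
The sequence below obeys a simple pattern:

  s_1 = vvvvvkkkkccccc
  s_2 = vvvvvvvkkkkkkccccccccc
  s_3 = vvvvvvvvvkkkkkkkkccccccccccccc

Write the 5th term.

vvvvvvvvvvvvvkkkkkkkkkkkkccccccccccccccccccccc

Reading off run lengths: v runs 5, 7, 9; k runs 4, 6, 8; c runs 5, 9, 13 — each is linear in n (n = 1, 2, …).
At n = 5 the blocks have lengths 13, 12, 21.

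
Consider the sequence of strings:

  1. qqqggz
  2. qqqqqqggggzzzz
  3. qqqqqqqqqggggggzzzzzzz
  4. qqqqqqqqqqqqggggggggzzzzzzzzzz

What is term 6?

Term n consists of 3n q's, followed by 2n g's, followed by 3n-2 z's (n = 1, 2, …).
Setting n = 6 gives 18, 12, 16 characters in each block.

qqqqqqqqqqqqqqqqqqggggggggggggzzzzzzzzzzzzzzzz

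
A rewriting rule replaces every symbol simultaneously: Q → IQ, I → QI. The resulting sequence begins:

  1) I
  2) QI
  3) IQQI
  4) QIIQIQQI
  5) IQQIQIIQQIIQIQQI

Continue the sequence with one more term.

QIIQIQQIIQQIQIIQIQQIQIIQQIIQIQQI

Applying the rule to each of the 16 symbols of IQQIQIIQQIIQIQQI gives the pieces QI IQ IQ QI IQ QI QI IQ IQ QI QI IQ QI IQ IQ QI, which concatenate to the answer.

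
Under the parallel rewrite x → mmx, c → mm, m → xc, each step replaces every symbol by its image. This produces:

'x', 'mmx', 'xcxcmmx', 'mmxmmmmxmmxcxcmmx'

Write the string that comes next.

Rewriting the 17 symbols of mmxmmmmxmmxcxcmmx one by one yields xc xc mmx xc xc xc xc mmx xc xc mmx mm mmx mm xc xc mmx; concatenated:

xcxcmmxxcxcxcxcmmxxcxcmmxmmmmxmmxcxcmmx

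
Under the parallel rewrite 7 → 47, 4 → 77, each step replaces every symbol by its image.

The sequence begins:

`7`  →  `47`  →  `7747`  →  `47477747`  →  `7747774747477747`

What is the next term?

Rewriting the 16 symbols of 7747774747477747 one by one yields 47 47 77 47 47 47 77 47 77 47 77 47 47 47 77 47; concatenated:

47477747474777477747774747477747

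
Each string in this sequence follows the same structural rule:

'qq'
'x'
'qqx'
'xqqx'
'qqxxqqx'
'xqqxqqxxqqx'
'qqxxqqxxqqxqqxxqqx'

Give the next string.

xqqxqqxxqqxqqxxqqxxqqxqqxxqqx

From term 3 onward, concatenate the second-to-last term with the last: qq·x = qqx, x·qqx = xqqx, …
The next term joins xqqxqqxxqqx and qqxxqqxxqqxqqxxqqx.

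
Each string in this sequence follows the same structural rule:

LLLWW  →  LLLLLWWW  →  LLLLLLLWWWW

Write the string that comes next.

LLLLLLLLLWWWWW

Each string has the form L^{2n+1} W^{n+1} (n = 1, 2, …).
At n = 4 the blocks have lengths 9, 5.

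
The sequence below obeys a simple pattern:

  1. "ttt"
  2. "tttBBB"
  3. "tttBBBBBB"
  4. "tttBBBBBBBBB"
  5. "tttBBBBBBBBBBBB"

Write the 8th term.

Every step adds BBB to the end: s(k+1) = s(k)·BBB.
From tttBBBBBBBBBBBB, 3 further steps: tttBBBBBBBBBBBB → tttBBBBBBBBBBBBBBB → tttBBBBBBBBBBBBBBBBBB → (answer).

tttBBBBBBBBBBBBBBBBBBBBB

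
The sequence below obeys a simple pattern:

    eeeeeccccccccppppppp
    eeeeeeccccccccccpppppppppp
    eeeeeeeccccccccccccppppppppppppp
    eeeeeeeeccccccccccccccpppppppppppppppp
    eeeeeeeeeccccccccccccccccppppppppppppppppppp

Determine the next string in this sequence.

Term n consists of n+2 e's, followed by 2n+2 c's, followed by 3n-2 p's, where the shown terms are n = 3, 4, 5, 6, 7.
At n = 8 the blocks have lengths 10, 18, 22.

eeeeeeeeeeccccccccccccccccccpppppppppppppppppppppp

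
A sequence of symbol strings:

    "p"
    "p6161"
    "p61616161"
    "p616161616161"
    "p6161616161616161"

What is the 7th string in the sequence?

p616161616161616161616161

Each term is the previous one with 6161 appended.
From p6161616161616161, 2 further steps: p6161616161616161 → p61616161616161616161 → (answer).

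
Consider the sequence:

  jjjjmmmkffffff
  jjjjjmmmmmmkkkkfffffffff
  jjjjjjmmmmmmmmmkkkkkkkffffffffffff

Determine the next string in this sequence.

The n-th term is n+3 j's then 3n m's then 3n-2 k's then 3n+3 f's (n = 1, 2, …).
Setting n = 4 gives 7, 12, 10, 15 characters in each block.

jjjjjjjmmmmmmmmmmmmkkkkkkkkkkfffffffffffffff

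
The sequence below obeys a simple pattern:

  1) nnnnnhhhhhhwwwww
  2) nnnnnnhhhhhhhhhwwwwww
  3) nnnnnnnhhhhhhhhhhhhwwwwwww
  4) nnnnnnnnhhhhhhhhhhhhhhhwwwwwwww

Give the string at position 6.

Term n consists of n+3 n's, followed by 3n h's, followed by n+3 w's, where the shown terms are n = 2, 3, 4, 5.
Setting n = 7 gives 10, 21, 10 characters in each block.

nnnnnnnnnnhhhhhhhhhhhhhhhhhhhhhwwwwwwwwww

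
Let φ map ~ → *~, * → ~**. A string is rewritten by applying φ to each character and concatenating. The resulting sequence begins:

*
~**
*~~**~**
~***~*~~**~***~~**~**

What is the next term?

Rewriting the 21 symbols of ~***~*~~**~***~~**~** one by one yields *~ ~** ~** ~** *~ ~** *~ *~ ~** ~** *~ ~** ~** ~** *~ *~ ~** ~** *~ ~** ~**; concatenated:

*~~**~**~***~~***~*~~**~***~~**~**~***~*~~**~***~~**~**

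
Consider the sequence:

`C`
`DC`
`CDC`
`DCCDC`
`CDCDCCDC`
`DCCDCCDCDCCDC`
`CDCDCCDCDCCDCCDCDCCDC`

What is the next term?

DCCDCCDCDCCDCCDCDCCDCDCCDCCDCDCCDC

Each term (from the third on) is the two preceding terms concatenated in order: term 3 = C·DC = CDC.
The next term joins DCCDCCDCDCCDC and CDCDCCDCDCCDCCDCDCCDC.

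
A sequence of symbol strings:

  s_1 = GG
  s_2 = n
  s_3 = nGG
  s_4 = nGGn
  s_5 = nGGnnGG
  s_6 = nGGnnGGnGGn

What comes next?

nGGnnGGnGGnnGGnnGG

From term 3 onward, concatenate the last term with the second-to-last: n·GG = nGG, nGG·n = nGGn, …
Continuing: nGGnnGGnGGn · nGGnnGG gives term 7.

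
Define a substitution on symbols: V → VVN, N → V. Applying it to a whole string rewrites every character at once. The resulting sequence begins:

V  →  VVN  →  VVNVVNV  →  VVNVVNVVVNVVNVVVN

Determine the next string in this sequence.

Applying the rule to each of the 17 symbols of VVNVVNVVVNVVNVVVN gives the pieces VVN VVN V VVN VVN V VVN VVN VVN V VVN VVN V VVN VVN VVN V, which concatenate to the answer.

VVNVVNVVVNVVNVVVNVVNVVNVVVNVVNVVVNVVNVVNV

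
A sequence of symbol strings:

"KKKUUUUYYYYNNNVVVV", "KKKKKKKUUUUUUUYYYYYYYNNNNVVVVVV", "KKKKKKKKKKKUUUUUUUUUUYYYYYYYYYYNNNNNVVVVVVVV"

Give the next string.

Term n consists of 4n-1 K's, followed by 3n+1 U's, followed by 3n+1 Y's, followed by n+2 N's, followed by 2n+2 V's (n = 1, 2, …).
Setting n = 4 gives 15, 13, 13, 6, 10 characters in each block.

KKKKKKKKKKKKKKKUUUUUUUUUUUUUYYYYYYYYYYYYYNNNNNNVVVVVVVVVV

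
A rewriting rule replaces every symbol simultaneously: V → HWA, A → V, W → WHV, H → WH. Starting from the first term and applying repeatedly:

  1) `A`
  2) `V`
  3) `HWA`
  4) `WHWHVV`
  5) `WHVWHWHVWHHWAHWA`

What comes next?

φ(WHVWHWHVWHHWAHWA) expands symbol-by-symbol to WHV WH HWA WHV WH WHV WH HWA WHV WH WH WHV V WH WHV V; joining the 16 pieces gives the next term.

WHVWHHWAWHVWHWHVWHHWAWHVWHWHWHVVWHWHVV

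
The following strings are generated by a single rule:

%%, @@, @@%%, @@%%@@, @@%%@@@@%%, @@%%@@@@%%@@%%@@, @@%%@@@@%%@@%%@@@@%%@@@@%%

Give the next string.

This is a Fibonacci-style word recurrence s(k) = s(k−1)·s(k−2): e.g. @@·%% = @@%%.
The next term joins @@%%@@@@%%@@%%@@@@%%@@@@%% and @@%%@@@@%%@@%%@@.

@@%%@@@@%%@@%%@@@@%%@@@@%%@@%%@@@@%%@@%%@@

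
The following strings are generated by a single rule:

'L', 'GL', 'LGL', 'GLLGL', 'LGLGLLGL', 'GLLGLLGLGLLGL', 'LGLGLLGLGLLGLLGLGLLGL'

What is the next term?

From term 3 onward, concatenate the second-to-last term with the last: L·GL = LGL, GL·LGL = GLLGL, …
Continuing: GLLGLLGLGLLGL · LGLGLLGLGLLGLLGLGLLGL gives term 8.

GLLGLLGLGLLGLLGLGLLGLGLLGLLGLGLLGL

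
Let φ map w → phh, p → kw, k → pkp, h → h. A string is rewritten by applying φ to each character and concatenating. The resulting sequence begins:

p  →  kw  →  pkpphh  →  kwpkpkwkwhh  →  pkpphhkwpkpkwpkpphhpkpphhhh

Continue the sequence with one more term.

kwpkpkwkwhhpkpphhkwpkpkwpkpphhkwpkpkwkwhhkwpkpkwkwhhhh

Replace each of the 27 characters of pkpphhkwpkpkwpkpphhpkpphhhh in place — kw pkp kw kw h h pkp phh kw pkp kw pkp phh kw pkp kw kw h h kw pkp kw kw h h h h — and concatenate.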